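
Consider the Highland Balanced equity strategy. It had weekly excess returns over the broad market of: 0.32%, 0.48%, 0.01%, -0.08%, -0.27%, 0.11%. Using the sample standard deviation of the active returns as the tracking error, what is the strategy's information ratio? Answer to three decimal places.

0.349

r̄ = (0.32 + 0.48 + 0.01 − 0.08 − 0.27 + 0.11) / 6 = 0.0950%
Sample σ = √[Σ(r − r̄)² / 5] = √[0.3702 / 5] = √0.0740 = 0.2720%
IR = r̄ / tracking error = 0.0950 / 0.2720 = 0.3493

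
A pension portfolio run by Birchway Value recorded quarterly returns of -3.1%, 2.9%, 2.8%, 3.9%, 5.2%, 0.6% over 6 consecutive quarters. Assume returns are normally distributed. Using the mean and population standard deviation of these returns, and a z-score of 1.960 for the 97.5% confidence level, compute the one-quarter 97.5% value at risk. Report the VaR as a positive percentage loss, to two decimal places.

3.21

Mean return μ = 12.30 / 6 = 2.0500%
Σ(r − μ)² = 43.2550; population σ = √(43.2550/6) = 2.6850%
VaR = −(μ − z·σ) = −(2.0500 − 1.960 × 2.6850) = −(-3.2126) = 3.2126%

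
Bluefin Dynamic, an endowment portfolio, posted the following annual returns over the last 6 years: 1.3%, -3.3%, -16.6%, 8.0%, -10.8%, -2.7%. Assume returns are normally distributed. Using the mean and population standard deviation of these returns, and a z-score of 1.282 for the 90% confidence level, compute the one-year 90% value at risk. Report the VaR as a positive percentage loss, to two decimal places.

μ = (1.3 − 3.3 − 16.6 + 8 − 10.8 − 2.7) / 6 = -24.10 / 6 = -4.0167%
Σ(r − μ)² = 379.2683; population σ = √(379.2683/6) = 7.9506%
VaR = −(μ − z·σ) = −(-4.0167 − 1.282 × 7.9506) = −(-14.2094) = 14.2094%

14.21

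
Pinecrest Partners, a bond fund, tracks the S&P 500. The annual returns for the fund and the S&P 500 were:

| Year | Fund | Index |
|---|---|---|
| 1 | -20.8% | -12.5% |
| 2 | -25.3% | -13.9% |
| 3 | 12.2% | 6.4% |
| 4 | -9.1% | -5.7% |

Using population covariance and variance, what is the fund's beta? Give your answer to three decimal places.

1.805

r̄p = -10.7500%,  r̄m = -6.4250%
Cov = Σ(rp − r̄p)(rm − r̄m) / 4 = 116.3363
Var(rm) = Σ(rm − r̄m)² / 4 = 64.4469
β = Cov / Var = 116.3363 / 64.4469 = 1.8051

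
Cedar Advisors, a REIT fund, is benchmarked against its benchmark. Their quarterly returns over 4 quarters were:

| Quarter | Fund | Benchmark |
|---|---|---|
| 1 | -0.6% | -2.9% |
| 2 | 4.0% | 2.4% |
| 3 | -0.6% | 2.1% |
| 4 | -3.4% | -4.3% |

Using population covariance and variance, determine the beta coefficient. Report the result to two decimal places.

0.69

r̄p = -0.1500%,  r̄m = -0.6750%
Cov = Σ(rp − r̄p)(rm − r̄m) / 4 = 6.0738
Var(rm) = Σ(rm − r̄m)² / 4 = 8.8119
β = Cov / Var = 6.0738 / 8.8119 = 0.6893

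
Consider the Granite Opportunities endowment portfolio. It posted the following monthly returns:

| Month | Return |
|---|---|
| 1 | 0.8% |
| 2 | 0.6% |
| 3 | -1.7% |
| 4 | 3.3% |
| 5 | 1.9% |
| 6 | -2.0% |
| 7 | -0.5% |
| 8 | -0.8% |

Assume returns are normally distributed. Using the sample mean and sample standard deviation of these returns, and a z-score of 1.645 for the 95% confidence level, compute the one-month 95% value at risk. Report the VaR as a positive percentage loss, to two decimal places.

2.78

Mean return r̄ = 1.60 / 8 = 0.2000%
Σ(r − r̄)² = 22.9600; sample σ = √(22.9600/7) = 1.8111%
VaR = −(r̄ − z·σ) = −(0.2000 − 1.645 × 1.8111) = −(-2.7793) = 2.7793%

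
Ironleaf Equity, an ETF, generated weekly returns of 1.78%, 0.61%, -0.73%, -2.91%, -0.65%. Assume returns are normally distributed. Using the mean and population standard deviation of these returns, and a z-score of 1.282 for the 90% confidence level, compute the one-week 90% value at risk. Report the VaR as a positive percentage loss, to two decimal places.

2.39

Mean return r̄ = -1.900 / 5 = -0.3800%
Σ(r − r̄)² = 12.2420; population σ = √(12.2420/5) = 1.5647%
VaR = −(r̄ − z·σ) = −(-0.3800 − 1.282 × 1.5647) = −(-2.3859) = 2.3859%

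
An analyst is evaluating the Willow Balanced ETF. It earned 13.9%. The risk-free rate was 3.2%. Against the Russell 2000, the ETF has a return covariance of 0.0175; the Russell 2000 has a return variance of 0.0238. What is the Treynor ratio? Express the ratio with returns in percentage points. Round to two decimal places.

14.55

β = Cov / Var = 0.0175 / 0.0238 = 0.7353
Treynor = (Rp − Rf) / β = (13.9% − 3.2%) / 0.7353 = 10.70 / 0.7353 = 14.5519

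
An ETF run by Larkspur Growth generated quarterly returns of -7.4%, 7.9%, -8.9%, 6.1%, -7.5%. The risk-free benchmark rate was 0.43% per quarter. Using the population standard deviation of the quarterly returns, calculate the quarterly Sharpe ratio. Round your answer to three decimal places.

μ = (-7.4 + 7.9 − 8.9 + 6.1 − 7.5) / 5 = -9.80 / 5 = -1.9600%
Population std dev = √[270.6320 / 5] = 7.3571%
Sharpe = (μ − rf) / σ = (-1.9600 − 0.43) / 7.3571 = -2.3900 / 7.3571 = -0.3249

-0.325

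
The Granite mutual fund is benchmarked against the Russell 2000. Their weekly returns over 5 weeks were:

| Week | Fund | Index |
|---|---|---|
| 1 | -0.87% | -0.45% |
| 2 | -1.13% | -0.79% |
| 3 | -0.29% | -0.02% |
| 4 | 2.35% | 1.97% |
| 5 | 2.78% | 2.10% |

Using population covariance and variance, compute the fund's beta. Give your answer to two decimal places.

1.35

r̄p = 0.5680%,  r̄m = 0.5620%
Cov = Σ(rp − r̄p)(rm − r̄m) / 5 = 2.0323
Var(rm) = Σ(rm − r̄m)² / 5 = 1.5077
β = Cov / Var = 2.0323 / 1.5077 = 1.3479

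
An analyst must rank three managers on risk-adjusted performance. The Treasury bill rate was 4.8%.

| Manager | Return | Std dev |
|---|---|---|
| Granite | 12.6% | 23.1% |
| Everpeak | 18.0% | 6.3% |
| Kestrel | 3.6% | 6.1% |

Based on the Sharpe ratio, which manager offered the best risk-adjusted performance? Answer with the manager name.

Granite: Sharpe ratio = (12.6% − 4.8%) / 23.1% = 0.338
Everpeak: Sharpe ratio = (18.0% − 4.8%) / 6.3% = 2.095
Kestrel: Sharpe ratio = (3.6% − 4.8%) / 6.1% = -0.197
Highest: Everpeak (2.095).

Everpeak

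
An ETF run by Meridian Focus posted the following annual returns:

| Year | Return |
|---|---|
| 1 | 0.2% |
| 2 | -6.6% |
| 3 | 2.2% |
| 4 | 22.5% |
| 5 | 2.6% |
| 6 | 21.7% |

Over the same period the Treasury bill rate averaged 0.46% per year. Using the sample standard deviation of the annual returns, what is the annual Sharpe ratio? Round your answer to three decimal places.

r̄ = (0.2 − 6.6 + 2.2 + 22.5 + 2.6 + 21.7) / 6 = 42.60 / 6 = 7.1000%
Σ(r − r̄)² = 729.8800; sample σ = √(729.8800/5) = 12.0821%
Sharpe = (r̄ − rf) / σ = (7.1000 − 0.46) / 12.0821 = 6.6400 / 12.0821 = 0.5496

0.550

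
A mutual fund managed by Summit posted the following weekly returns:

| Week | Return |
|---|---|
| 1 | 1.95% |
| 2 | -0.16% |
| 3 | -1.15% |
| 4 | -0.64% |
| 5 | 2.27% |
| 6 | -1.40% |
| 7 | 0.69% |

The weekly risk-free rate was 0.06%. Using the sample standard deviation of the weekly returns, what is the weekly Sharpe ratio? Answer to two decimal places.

0.11

μ = (1.95 − 0.16 − 1.15 − 0.64 + 2.27 − 1.4 + 0.69) / 7 = 1.560 / 7 = 0.2229%
Sample σ = √[Σ(r − μ)² / 6] = √[12.8015 / 6] = √2.1336 = 1.4607%
Sharpe = (μ − rf) / σ = (0.2229 − 0.06) / 1.4607 = 0.1629 / 1.4607 = 0.1115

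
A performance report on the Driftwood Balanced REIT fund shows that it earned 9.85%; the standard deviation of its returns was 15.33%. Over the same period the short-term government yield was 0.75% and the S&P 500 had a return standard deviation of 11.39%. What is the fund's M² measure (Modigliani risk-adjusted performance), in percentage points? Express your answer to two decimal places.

7.51

Sharpe = (Rp − Rf) / σp = (9.85% − 0.75%) / 15.33% = 0.5936
M² = Rf + Sharpe × σm = 0.75% + 0.5936 × 11.39% = 7.5111%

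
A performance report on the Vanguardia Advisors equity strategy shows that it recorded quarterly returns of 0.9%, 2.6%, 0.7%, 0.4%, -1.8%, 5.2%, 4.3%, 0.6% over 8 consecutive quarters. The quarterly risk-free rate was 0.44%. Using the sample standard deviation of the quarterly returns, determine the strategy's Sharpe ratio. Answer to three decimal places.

0.513

r̄ = (0.9 + 2.6 + 0.7 + 0.4 − 1.8 + 5.2 + 4.3 + 0.6) / 8 = 12.90 / 8 = 1.6125%
Σ(r − r̄)² = (0.9 − 1.6125)² + (2.6 − 1.6125)² + … = 36.5488
σ = √[36.5488 / 7] = 2.2850%
Sharpe = (r̄ − rf) / σ = (1.6125 − 0.44) / 2.2850 = 1.1725 / 2.2850 = 0.5131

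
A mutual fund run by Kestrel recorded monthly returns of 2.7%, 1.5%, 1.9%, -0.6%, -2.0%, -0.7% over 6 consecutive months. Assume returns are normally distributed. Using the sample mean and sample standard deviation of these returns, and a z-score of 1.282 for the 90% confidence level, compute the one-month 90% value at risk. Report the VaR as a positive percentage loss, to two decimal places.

1.88

μ = (2.7 + 1.5 + 1.9 − 0.6 − 2 − 0.7) / 6 = 0.4667%
Sample std dev = √[16.6933 / 5] = 1.8272%
VaR = −(μ − z·σ) = −(0.4667 − 1.282 × 1.8272) = −(-1.8758) = 1.8758%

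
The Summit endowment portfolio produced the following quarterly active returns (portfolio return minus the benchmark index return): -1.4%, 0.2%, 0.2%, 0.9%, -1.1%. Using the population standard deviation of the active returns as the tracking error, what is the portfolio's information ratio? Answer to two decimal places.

r̄ = (-1.4 + 0.2 + 0.2 + 0.9 − 1.1) / 5 = -0.2400%
Population std dev = √[3.7720 / 5] = 0.8686%
IR = r̄ / tracking error = -0.2400 / 0.8686 = -0.2763

-0.28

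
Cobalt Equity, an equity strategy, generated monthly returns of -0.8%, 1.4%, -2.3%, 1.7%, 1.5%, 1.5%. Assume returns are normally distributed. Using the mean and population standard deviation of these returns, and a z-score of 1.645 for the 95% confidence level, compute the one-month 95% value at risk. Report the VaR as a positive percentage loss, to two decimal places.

1.99

μ = (-0.8 + 1.4 − 2.3 + 1.7 + 1.5 + 1.5) / 6 = 3.00 / 6 = 0.5000%
Σ(r − μ)² = 13.7800; population σ = √(13.7800/6) = 1.5155%
VaR = −(μ − z·σ) = −(0.5000 − 1.645 × 1.5155) = −(-1.9930) = 1.9930%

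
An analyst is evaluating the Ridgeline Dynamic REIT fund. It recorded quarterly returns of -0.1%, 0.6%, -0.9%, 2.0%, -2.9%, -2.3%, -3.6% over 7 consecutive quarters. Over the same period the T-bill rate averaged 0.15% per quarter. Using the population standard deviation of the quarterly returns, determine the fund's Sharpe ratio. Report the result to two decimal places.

r̄ = (-0.1 + 0.6 − 0.9 + 2 − 2.9 − 2.3 − 3.6) / 7 = -1.0286%
Σ(r − r̄)² = (-0.1 − (-1.0286))² + (0.6 − (-1.0286))² + (-0.9 − (-1.0286))² + … = 24.4343
σ = √[24.4343 / 7] = 1.8683%
Sharpe = (r̄ − rf) / σ = (-1.0286 − 0.15) / 1.8683 = -1.1786 / 1.8683 = -0.6308

-0.63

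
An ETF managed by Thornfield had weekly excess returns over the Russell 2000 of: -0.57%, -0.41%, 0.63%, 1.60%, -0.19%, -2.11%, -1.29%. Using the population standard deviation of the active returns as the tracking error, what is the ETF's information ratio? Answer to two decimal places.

-0.30

r̄ = (-0.57 − 0.41 + 0.63 + 1.6 − 0.19 − 2.11 − 1.29) / 7 = -2.340 / 7 = -0.3343%
Population σ = √[Σ(r − r̄)² / 7] = √[8.8200 / 7] = √1.2600 = 1.1225%
IR = r̄ / tracking error = -0.3343 / 1.1225 = -0.2978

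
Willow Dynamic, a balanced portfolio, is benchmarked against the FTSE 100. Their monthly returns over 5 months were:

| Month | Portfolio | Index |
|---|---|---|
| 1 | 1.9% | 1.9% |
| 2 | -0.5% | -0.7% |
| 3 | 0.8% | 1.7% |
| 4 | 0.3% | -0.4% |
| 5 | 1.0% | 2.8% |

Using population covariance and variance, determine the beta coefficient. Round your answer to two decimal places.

r̄p = 0.7000%,  r̄m = 1.0600%
Cov = Σ(rp − r̄p)(rm − r̄m) / 5 = 0.8580
Var(rm) = Σ(rm − r̄m)² / 5 = 1.8744
β = Cov / Var = 0.8580 / 1.8744 = 0.4577

0.46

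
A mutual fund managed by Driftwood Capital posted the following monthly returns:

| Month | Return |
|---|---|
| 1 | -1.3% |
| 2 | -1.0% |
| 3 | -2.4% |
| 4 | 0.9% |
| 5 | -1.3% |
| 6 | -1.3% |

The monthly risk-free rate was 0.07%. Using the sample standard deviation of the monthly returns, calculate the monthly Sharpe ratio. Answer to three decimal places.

-1.054

Mean return r̄ = -6.40 / 6 = -1.0667%
Σ(r − r̄)² = 5.8133; sample σ = √(5.8133/5) = 1.0783%
Sharpe = (r̄ − rf) / σ = (-1.0667 − 0.07) / 1.0783 = -1.1367 / 1.0783 = -1.0542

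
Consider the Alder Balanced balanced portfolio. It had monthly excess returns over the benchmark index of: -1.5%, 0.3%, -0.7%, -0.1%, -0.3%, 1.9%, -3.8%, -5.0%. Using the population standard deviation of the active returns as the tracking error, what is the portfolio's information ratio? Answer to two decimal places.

-0.55

Mean return μ = -9.20 / 8 = -1.1500%
Population std dev = √[35.4000 / 8] = 2.1036%
IR = μ / tracking error = -1.1500 / 2.1036 = -0.5467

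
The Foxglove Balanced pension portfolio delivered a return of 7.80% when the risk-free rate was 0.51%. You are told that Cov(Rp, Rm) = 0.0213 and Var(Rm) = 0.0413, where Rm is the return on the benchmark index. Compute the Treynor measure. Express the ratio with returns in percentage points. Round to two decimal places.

14.14

β = Cov / Var = 0.0213 / 0.0413 = 0.5157
Treynor = (Rp − Rf) / β = (7.80% − 0.51%) / 0.5157 = 7.29 / 0.5157 = 14.1361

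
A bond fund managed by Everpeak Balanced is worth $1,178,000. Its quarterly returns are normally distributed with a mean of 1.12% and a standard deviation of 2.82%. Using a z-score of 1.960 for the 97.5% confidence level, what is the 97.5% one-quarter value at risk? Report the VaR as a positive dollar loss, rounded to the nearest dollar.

Return at the 97.5% tail: μ − z·σ = 1.12% − 1.960 × 2.82% = 1.12 − 5.5272 = -4.4072%
VaR = −(-4.4072%) × $1,178,000 = 4.4072% × $1,178,000 = $51,917

$51,917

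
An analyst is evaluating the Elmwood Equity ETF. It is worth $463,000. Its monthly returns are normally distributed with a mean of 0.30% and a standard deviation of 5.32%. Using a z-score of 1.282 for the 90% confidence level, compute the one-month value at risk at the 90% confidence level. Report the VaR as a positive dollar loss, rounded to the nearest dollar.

$30,189

Return at the 90% tail: μ − z·σ = 0.30% − 1.282 × 5.32% = 0.3 − 6.82024 = -6.52024%
VaR = −(-6.52024%) × $463,000 = 6.52024% × $463,000 = $30,189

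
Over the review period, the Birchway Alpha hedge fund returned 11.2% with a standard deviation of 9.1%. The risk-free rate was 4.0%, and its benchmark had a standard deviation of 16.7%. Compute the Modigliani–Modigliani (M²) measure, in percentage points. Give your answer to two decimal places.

17.21

Sharpe = (Rp − Rf) / σp = (11.2% − 4.0%) / 9.1% = 0.7912
M² = Rf + Sharpe × σm = 4.0% + 0.7912 × 16.7% = 17.2130%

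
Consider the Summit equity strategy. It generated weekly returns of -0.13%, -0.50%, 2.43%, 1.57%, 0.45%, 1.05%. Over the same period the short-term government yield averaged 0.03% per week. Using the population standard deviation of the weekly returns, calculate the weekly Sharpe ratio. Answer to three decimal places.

0.782

Mean return r̄ = 4.870 / 6 = 0.8117%
Σ(r − r̄)² = 5.9889; population σ = √(5.9889/6) = 0.9991%
Sharpe = (r̄ − rf) / σ = (0.8117 − 0.03) / 0.9991 = 0.7817 / 0.9991 = 0.7824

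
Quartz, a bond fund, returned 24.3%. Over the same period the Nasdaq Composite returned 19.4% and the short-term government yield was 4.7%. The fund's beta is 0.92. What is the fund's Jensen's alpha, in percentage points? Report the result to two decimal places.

CAPM expected return = Rf + β(Rm − Rf) = 4.7% + 0.92 × (19.4% − 4.7%) = 4.7 + 0.92 × 14.70 = 18.2240%
Jensen's α = Rp − E[R] = 24.3% − 18.2240% = 6.0760

6.08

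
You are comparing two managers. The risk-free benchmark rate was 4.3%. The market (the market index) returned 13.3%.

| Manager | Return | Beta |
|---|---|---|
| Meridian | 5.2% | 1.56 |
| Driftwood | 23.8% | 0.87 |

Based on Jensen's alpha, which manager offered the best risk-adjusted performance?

Meridian: α = 5.2% − [4.3% + 1.56 × (13.3% − 4.3%)] = -13.140
Driftwood: α = 23.8% − [4.3% + 0.87 × (13.3% − 4.3%)] = 11.670
Highest: Driftwood (11.670).

Driftwood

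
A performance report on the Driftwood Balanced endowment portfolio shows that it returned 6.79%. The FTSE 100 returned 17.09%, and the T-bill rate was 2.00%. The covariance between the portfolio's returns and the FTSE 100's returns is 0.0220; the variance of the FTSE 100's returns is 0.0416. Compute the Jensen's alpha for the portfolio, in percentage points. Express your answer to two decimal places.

β = Cov / Var = 0.0220 / 0.0416 = 0.5288
E[R] = Rf + β(Rm − Rf) = 2.00% + 0.5288 × (17.09% − 2.00%) = 9.9796%
α = Rp − E[R] = 6.79% − 9.9796% = -3.1896

-3.19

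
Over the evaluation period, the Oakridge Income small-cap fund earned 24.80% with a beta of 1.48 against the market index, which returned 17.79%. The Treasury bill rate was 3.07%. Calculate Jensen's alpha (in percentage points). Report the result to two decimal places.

-0.06

CAPM expected return = Rf + β(Rm − Rf) = 3.07% + 1.48 × (17.79% − 3.07%) = 3.07 + 1.48 × 14.72 = 24.8556%
Jensen's α = Rp − E[R] = 24.80% − 24.8556% = -0.0556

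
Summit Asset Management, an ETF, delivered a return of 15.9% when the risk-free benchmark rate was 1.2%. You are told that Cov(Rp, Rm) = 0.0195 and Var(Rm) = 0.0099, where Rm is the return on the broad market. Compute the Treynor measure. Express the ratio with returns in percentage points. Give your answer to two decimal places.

β = Cov / Var = 0.0195 / 0.0099 = 1.9697
Treynor = (Rp − Rf) / β = (15.9% − 1.2%) / 1.9697 = 14.70 / 1.9697 = 7.4631

7.46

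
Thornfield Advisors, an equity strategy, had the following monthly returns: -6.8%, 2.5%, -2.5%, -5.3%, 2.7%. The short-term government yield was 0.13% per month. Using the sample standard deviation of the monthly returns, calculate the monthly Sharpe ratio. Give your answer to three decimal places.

μ = (-6.8 + 2.5 − 2.5 − 5.3 + 2.7) / 5 = -9.40 / 5 = -1.8800%
Σ(r − μ)² = 76.4480; sample σ = √(76.4480/4) = 4.3717%
Sharpe = (μ − rf) / σ = (-1.8800 − 0.13) / 4.3717 = -2.0100 / 4.3717 = -0.4598

-0.460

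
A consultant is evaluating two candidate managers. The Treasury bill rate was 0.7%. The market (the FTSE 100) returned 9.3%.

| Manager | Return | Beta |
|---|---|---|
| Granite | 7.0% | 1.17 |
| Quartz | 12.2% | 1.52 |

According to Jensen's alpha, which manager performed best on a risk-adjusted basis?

Quartz

Granite: α = 7.0% − [0.7% + 1.17 × (9.3% − 0.7%)] = -3.762
Quartz: α = 12.2% − [0.7% + 1.52 × (9.3% − 0.7%)] = -1.572
Highest: Quartz (-1.572).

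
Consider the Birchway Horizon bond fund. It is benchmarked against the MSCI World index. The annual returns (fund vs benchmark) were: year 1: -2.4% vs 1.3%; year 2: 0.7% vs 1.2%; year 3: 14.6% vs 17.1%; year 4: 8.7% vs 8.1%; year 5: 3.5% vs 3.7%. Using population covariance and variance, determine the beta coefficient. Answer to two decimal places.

0.97

r̄p = 5.0200%,  r̄m = 6.2800%
Cov = Σ(rp − r̄p)(rm − r̄m) / 5 = 34.6344
Var(rm) = Σ(rm − r̄m)² / 5 = 35.5296
β = Cov / Var = 34.6344 / 35.5296 = 0.9748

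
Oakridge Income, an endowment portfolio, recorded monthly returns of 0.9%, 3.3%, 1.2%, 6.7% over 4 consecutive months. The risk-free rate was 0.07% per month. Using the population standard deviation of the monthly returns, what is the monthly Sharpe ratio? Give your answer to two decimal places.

Mean return r̄ = 12.10 / 4 = 3.0250%
Population std dev = √[21.4275 / 4] = 2.3145%
Sharpe = (r̄ − rf) / σ = (3.0250 − 0.07) / 2.3145 = 2.9550 / 2.3145 = 1.2767

1.28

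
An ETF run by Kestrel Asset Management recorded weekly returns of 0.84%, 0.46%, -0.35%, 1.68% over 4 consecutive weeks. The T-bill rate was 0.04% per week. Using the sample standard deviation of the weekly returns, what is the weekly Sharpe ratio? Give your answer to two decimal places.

r̄ = (0.84 + 0.46 − 0.35 + 1.68) / 4 = 2.630 / 4 = 0.6575%
Sample std dev = √[2.1329 / 3] = 0.8432%
Sharpe = (r̄ − rf) / σ = (0.6575 − 0.04) / 0.8432 = 0.6175 / 0.8432 = 0.7323

0.73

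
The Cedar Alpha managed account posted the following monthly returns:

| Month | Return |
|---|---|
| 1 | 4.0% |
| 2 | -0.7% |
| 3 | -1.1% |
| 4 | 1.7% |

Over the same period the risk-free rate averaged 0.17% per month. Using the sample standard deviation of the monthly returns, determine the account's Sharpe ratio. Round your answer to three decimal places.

r̄ = (4 − 0.7 − 1.1 + 1.7) / 4 = 3.90 / 4 = 0.9750%
Sample std dev = √[16.7875 / 3] = 2.3656%
Sharpe = (r̄ − rf) / σ = (0.9750 − 0.17) / 2.3656 = 0.8050 / 2.3656 = 0.3403

0.340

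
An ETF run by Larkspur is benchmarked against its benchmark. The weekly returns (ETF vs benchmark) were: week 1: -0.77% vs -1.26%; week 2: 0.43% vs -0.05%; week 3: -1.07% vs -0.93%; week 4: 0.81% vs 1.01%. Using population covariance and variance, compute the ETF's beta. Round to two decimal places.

r̄p = -0.1500%,  r̄m = -0.3075%
Cov = Σ(rp − r̄p)(rm − r̄m) / 4 = 0.6444
Var(rm) = Σ(rm − r̄m)² / 4 = 0.7742
β = Cov / Var = 0.6444 / 0.7742 = 0.8323

0.83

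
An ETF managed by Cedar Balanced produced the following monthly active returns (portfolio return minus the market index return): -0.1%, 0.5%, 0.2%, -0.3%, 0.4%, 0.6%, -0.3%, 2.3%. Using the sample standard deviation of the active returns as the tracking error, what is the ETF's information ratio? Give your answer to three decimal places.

Mean return r̄ = 3.30 / 8 = 0.4125%
Σ(r − r̄)² = 4.9288; sample σ = √(4.9288/7) = 0.8391%
IR = r̄ / tracking error = 0.4125 / 0.8391 = 0.4916

0.492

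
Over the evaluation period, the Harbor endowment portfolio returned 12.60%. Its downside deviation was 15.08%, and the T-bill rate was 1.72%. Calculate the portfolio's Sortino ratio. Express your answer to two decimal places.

Sortino = (Rp − Rf) / σd = (12.60% − 1.72%) / 15.08% = 10.88% / 15.08% = 0.7215

0.72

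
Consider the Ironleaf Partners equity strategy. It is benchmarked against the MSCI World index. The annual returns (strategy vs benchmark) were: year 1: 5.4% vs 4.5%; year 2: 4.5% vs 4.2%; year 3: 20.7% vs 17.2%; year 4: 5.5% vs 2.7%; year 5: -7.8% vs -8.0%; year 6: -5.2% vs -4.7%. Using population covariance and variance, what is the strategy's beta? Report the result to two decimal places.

1.14

r̄p = 3.8500%,  r̄m = 2.6500%
Cov = Σ(rp − r̄p)(rm − r̄m) / 6 = 73.2858
Var(rm) = Σ(rm − r̄m)² / 6 = 64.1625
β = Cov / Var = 73.2858 / 64.1625 = 1.1422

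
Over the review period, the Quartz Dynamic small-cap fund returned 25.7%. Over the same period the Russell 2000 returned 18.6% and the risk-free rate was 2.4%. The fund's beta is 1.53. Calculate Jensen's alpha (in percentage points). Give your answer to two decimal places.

CAPM expected return = Rf + β(Rm − Rf) = 2.4% + 1.53 × (18.6% − 2.4%) = 2.4 + 1.53 × 16.20 = 27.1860%
Jensen's α = Rp − E[R] = 25.7% − 27.1860% = -1.4860

-1.49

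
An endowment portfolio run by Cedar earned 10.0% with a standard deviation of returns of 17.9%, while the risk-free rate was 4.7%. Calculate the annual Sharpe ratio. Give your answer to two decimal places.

0.30

Sharpe = (Rp − Rf) / σp = (10.0% − 4.7%) / 17.9% = 5.30% / 17.9% = 0.2961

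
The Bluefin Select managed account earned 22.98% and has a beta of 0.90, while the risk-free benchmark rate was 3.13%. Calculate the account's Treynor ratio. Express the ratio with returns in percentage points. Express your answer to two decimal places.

Treynor = (Rp − Rf) / β = (22.98% − 3.13%) / 0.90 = 19.85 / 0.90 = 22.0556

22.06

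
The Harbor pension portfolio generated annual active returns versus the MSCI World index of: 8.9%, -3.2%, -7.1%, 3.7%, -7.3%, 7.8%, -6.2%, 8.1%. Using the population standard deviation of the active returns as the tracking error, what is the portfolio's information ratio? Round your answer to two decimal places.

r̄ = (8.9 − 3.2 − 7.1 + 3.7 − 7.3 + 7.8 − 6.2 + 8.1) / 8 = 4.70 / 8 = 0.5875%
Σ(r − r̄)² = (8.9 − 0.5875)² + (-3.2 − 0.5875)² + … = 368.9688
σ = √[368.9688 / 8] = 6.7913%
IR = r̄ / tracking error = 0.5875 / 6.7913 = 0.0865

0.09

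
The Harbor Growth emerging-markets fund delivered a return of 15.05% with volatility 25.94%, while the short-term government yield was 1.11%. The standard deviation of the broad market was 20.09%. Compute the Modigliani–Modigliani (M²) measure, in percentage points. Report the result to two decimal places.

Sharpe = (Rp − Rf) / σp = (15.05% − 1.11%) / 25.94% = 0.5374
M² = Rf + Sharpe × σm = 1.11% + 0.5374 × 20.09% = 11.9064%

11.91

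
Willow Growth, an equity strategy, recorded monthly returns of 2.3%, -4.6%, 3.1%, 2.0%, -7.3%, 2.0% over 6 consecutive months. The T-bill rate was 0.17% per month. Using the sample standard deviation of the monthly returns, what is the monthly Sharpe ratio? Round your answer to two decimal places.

-0.13

Mean return r̄ = -2.50 / 6 = -0.4167%
Σ(r − r̄)² = (2.3 − (-0.4167))² + (-4.6 − (-0.4167))² + (3.1 − (-0.4167))² + … = 96.3083
σ = √[96.3083 / 5] = 4.3888%
Sharpe = (r̄ − rf) / σ = (-0.4167 − 0.17) / 4.3888 = -0.5867 / 4.3888 = -0.1337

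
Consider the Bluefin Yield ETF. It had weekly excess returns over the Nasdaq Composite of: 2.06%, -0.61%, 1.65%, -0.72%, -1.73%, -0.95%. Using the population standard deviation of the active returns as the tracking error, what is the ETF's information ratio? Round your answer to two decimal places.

μ = (2.06 − 0.61 + 1.65 − 0.72 − 1.73 − 0.95) / 6 = -0.300 / 6 = -0.0500%
Population σ = √[Σ(r − μ)² / 6] = √[11.7370 / 6] = √1.9562 = 1.3986%
IR = μ / tracking error = -0.0500 / 1.3986 = -0.0358

-0.04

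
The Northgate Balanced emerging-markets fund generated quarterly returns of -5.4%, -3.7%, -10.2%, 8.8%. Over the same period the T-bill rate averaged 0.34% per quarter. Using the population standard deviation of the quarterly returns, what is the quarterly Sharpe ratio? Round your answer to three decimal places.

-0.423

r̄ = (-5.4 − 3.7 − 10.2 + 8.8) / 4 = -10.50 / 4 = -2.6250%
Population std dev = √[196.7675 / 4] = 7.0137%
Sharpe = (r̄ − rf) / σ = (-2.6250 − 0.34) / 7.0137 = -2.9650 / 7.0137 = -0.4227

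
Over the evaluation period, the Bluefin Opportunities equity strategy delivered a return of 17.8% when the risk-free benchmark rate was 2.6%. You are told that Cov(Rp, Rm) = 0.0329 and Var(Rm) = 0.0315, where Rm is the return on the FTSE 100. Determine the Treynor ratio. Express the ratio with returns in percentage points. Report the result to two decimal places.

14.55

β = Cov / Var = 0.0329 / 0.0315 = 1.0444
Treynor = (Rp − Rf) / β = (17.8% − 2.6%) / 1.0444 = 15.20 / 1.0444 = 14.5538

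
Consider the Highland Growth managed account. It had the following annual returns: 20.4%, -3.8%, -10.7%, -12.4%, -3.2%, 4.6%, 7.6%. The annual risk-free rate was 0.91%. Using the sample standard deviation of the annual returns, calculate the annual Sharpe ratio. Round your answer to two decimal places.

-0.05

r̄ = (20.4 − 3.8 − 10.7 − 12.4 − 3.2 + 4.6 + 7.6) / 7 = 0.3571%
Σ(r − r̄)² = 787.1171; sample σ = √(787.1171/6) = 11.4537%
Sharpe = (r̄ − rf) / σ = (0.3571 − 0.91) / 11.4537 = -0.5529 / 11.4537 = -0.0483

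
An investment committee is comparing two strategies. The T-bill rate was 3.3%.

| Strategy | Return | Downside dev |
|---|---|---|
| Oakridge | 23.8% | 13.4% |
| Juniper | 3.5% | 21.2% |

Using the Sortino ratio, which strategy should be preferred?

Oakridge: Sortino ratio = (23.8% − 3.3%) / 13.4% = 1.530
Juniper: Sortino ratio = (3.5% − 3.3%) / 21.2% = 0.009
Highest: Oakridge (1.530).

Oakridge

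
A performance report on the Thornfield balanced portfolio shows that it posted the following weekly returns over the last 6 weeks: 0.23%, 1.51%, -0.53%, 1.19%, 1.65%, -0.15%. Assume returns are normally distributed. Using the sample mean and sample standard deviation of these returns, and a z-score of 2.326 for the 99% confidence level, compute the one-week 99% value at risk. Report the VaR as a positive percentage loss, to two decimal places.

1.49

r̄ = (0.23 + 1.51 − 0.53 + 1.19 + 1.65 − 0.15) / 6 = 0.6500%
Σ(r − r̄)² = (0.23 − 0.6500)² + (1.51 − 0.6500)² + (-0.53 − 0.6500)² + … = 4.2400
sample σ = √(4.2400 / 5) = √0.8480 = 0.9209%
VaR = −(r̄ − z·σ) = −(0.6500 − 2.326 × 0.9209) = −(-1.4920) = 1.4920%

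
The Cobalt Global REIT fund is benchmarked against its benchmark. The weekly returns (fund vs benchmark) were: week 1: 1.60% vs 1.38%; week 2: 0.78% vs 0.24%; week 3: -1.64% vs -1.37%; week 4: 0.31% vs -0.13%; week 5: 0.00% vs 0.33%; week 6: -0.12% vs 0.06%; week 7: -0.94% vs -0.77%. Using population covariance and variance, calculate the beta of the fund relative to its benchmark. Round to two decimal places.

1.17

r̄p = -0.0014%,  r̄m = -0.0371%
Cov = Σ(rp − r̄p)(rm − r̄m) / 7 = 0.7597
Var(rm) = Σ(rm − r̄m)² / 7 = 0.6502
β = Cov / Var = 0.7597 / 0.6502 = 1.1684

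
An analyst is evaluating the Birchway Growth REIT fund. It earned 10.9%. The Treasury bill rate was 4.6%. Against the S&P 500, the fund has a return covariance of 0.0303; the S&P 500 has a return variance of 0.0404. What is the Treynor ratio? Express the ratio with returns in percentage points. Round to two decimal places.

8.40

β = Cov / Var = 0.0303 / 0.0404 = 0.7500
Treynor = (Rp − Rf) / β = (10.9% − 4.6%) / 0.7500 = 6.30 / 0.7500 = 8.4000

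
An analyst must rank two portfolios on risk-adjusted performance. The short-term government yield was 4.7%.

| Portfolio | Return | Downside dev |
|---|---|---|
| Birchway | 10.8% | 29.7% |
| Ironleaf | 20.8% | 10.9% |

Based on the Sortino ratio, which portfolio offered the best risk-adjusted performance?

Birchway: Sortino ratio = (10.8% − 4.7%) / 29.7% = 0.205
Ironleaf: Sortino ratio = (20.8% − 4.7%) / 10.9% = 1.477
Highest: Ironleaf (1.477).

Ironleaf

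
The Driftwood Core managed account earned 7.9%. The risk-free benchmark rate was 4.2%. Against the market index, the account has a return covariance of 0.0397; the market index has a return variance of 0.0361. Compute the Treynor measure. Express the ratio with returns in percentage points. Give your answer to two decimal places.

β = Cov / Var = 0.0397 / 0.0361 = 1.0997
Treynor = (Rp − Rf) / β = (7.9% − 4.2%) / 1.0997 = 3.70 / 1.0997 = 3.3646

3.36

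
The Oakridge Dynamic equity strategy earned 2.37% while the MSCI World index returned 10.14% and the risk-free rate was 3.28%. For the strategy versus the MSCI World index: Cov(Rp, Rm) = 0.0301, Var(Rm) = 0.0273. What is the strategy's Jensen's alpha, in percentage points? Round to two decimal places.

-8.47

β = Cov / Var = 0.0301 / 0.0273 = 1.1026
E[R] = Rf + β(Rm − Rf) = 3.28% + 1.1026 × (10.14% − 3.28%) = 10.8438%
α = Rp − E[R] = 2.37% − 10.8438% = -8.4738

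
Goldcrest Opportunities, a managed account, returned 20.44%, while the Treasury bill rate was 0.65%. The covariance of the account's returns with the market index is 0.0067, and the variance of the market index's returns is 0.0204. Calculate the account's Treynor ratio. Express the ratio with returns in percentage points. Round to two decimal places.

60.26

β = Cov / Var = 0.0067 / 0.0204 = 0.3284
Treynor = (Rp − Rf) / β = (20.44% − 0.65%) / 0.3284 = 19.79 / 0.3284 = 60.2619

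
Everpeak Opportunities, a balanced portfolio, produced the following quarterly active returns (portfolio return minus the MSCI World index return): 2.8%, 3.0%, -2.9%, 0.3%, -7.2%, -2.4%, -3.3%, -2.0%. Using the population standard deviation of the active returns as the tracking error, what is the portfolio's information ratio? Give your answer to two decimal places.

Mean return r̄ = -11.70 / 8 = -1.4625%
Population σ = √[Σ(r − r̄)² / 8] = √[80.7188 / 8] = √10.0899 = 3.1765%
IR = r̄ / tracking error = -1.4625 / 3.1765 = -0.4604

-0.46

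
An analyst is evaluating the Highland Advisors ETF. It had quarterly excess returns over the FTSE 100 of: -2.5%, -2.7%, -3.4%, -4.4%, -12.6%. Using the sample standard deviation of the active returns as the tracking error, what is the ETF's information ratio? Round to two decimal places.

Mean return μ = -25.60 / 5 = -5.1200%
Σ(r − μ)² = (-2.5 − (-5.1200))² + (-2.7 − (-5.1200))² + … = 72.1480
sample σ = √(72.1480 / 4) = √18.0370 = 4.2470%
IR = μ / tracking error = -5.1200 / 4.2470 = -1.2056

-1.21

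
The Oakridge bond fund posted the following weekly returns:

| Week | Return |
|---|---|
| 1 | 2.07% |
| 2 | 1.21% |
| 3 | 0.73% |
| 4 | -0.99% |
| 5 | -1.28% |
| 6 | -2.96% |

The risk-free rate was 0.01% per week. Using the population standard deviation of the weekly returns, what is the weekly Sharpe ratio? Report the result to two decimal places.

-0.13

r̄ = (2.07 + 1.21 + 0.73 − 0.99 − 1.28 − 2.96) / 6 = -0.2033%
Σ(r − r̄)² = (2.07 − (-0.2033))² + (1.21 − (-0.2033))² + … = 17.4139
population σ = √(17.4139 / 6) = √2.9023 = 1.7036%
Sharpe = (r̄ − rf) / σ = (-0.2033 − 0.01) / 1.7036 = -0.2133 / 1.7036 = -0.1252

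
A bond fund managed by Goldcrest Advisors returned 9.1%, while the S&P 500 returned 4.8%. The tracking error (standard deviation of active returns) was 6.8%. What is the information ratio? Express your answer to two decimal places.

IR = (Rp − Rb) / TE = (9.1% − 4.8%) / 6.8% = 4.30% / 6.8% = 0.6324

0.63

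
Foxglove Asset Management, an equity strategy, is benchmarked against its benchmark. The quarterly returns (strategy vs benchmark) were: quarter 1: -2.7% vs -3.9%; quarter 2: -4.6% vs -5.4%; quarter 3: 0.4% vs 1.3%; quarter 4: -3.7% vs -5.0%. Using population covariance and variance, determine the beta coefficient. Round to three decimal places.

0.692

r̄p = -2.6500%,  r̄m = -3.2500%
Cov = Σ(rp − r̄p)(rm − r̄m) / 4 = 4.9850
Var(rm) = Σ(rm − r̄m)² / 4 = 7.2025
β = Cov / Var = 4.9850 / 7.2025 = 0.6921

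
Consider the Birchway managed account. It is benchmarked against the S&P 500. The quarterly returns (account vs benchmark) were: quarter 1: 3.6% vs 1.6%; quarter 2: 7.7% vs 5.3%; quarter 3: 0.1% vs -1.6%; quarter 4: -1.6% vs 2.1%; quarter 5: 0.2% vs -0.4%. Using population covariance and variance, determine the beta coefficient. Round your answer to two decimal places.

1.04

r̄p = 2.0000%,  r̄m = 1.4000%
Cov = Σ(rp − r̄p)(rm − r̄m) / 5 = 5.7940
Var(rm) = Σ(rm − r̄m)² / 5 = 5.5960
β = Cov / Var = 5.7940 / 5.5960 = 1.0354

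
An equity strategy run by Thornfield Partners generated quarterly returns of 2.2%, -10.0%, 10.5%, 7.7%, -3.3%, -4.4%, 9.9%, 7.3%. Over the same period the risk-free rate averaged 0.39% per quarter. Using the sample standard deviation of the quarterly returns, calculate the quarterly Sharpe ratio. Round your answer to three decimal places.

Mean return r̄ = 19.90 / 8 = 2.4875%
Sample std dev = √[406.4288 / 7] = 7.6198%
Sharpe = (r̄ − rf) / σ = (2.4875 − 0.39) / 7.6198 = 2.0975 / 7.6198 = 0.2753

0.275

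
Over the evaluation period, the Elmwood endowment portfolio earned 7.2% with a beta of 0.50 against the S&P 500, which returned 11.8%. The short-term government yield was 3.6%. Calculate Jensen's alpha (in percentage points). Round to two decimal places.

CAPM expected return = Rf + β(Rm − Rf) = 3.6% + 0.50 × (11.8% − 3.6%) = 3.6 + 0.50 × 8.20 = 7.7000%
Jensen's α = Rp − E[R] = 7.2% − 7.7000% = -0.5000

-0.50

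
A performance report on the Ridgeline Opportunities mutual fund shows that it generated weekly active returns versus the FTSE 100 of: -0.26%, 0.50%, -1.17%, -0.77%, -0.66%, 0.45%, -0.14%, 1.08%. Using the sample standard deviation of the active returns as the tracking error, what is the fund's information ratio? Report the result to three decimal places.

-0.161

Mean return r̄ = -0.970 / 8 = -0.1213%
Σ(r − r̄)² = (-0.26 − (-0.1213))² + (0.5 − (-0.1213))² + … = 3.9859
sample σ = √(3.9859 / 7) = √0.5694 = 0.7546%
IR = r̄ / tracking error = -0.1213 / 0.7546 = -0.1607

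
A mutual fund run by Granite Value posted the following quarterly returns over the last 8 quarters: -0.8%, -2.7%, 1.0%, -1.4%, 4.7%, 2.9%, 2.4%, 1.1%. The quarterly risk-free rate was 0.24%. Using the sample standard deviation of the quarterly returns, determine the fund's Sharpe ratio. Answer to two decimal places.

Mean return r̄ = 7.20 / 8 = 0.9000%
Σ(r − r̄)² = (-0.8 − 0.9000)² + (-2.7 − 0.9000)² + (1 − 0.9000)² + … = 41.8800
sample σ = √(41.8800 / 7) = √5.9829 = 2.4460%
Sharpe = (r̄ − rf) / σ = (0.9000 − 0.24) / 2.4460 = 0.6600 / 2.4460 = 0.2698

0.27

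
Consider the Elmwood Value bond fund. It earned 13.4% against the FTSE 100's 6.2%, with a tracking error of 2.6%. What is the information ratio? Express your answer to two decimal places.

IR = (Rp − Rb) / TE = (13.4% − 6.2%) / 2.6% = 7.20% / 2.6% = 2.7692

2.77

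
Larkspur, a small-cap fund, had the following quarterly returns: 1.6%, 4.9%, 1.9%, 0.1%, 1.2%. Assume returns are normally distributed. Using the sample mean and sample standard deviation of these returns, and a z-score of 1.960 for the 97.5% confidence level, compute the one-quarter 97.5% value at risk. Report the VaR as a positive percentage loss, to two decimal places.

1.57

r̄ = (1.6 + 4.9 + 1.9 + 0.1 + 1.2) / 5 = 1.9400%
Σ(r − r̄)² = (1.6 − 1.9400)² + (4.9 − 1.9400)² + (1.9 − 1.9400)² + … = 12.8120
sample σ = √(12.8120 / 4) = √3.2030 = 1.7897%
VaR = −(r̄ − z·σ) = −(1.9400 − 1.960 × 1.7897) = −(-1.5678) = 1.5678%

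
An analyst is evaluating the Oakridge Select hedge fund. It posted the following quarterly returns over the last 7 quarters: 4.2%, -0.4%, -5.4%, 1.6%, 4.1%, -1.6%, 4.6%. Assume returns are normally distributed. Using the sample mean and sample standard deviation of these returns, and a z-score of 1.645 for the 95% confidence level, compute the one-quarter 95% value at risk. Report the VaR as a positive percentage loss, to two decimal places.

μ = (4.2 − 0.4 − 5.4 + 1.6 + 4.1 − 1.6 + 4.6) / 7 = 1.0143%
Sample std dev = √[82.8486 / 6] = 3.7159%
VaR = −(μ − z·σ) = −(1.0143 − 1.645 × 3.7159) = −(-5.0984) = 5.0984%

5.10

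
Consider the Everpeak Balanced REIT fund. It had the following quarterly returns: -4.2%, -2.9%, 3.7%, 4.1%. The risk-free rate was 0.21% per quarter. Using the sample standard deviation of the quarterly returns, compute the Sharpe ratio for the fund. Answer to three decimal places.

-0.008

Mean return r̄ = 0.70 / 4 = 0.1750%
Σ(r − r̄)² = (-4.2 − 0.1750)² + (-2.9 − 0.1750)² + … = 56.4275
σ = √[56.4275 / 3] = 4.3370%
Sharpe = (r̄ − rf) / σ = (0.1750 − 0.21) / 4.3370 = -0.0350 / 4.3370 = -0.0081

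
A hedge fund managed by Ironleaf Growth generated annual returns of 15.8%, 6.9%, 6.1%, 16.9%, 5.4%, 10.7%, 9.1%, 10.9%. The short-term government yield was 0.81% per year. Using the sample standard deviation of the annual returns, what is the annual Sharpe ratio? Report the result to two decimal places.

2.19

Mean return r̄ = 81.80 / 8 = 10.2250%
Sample σ = √[Σ(r − r̄)² / 7] = √[128.9350 / 7] = √18.4193 = 4.2918%
Sharpe = (r̄ − rf) / σ = (10.2250 − 0.81) / 4.2918 = 9.4150 / 4.2918 = 2.1937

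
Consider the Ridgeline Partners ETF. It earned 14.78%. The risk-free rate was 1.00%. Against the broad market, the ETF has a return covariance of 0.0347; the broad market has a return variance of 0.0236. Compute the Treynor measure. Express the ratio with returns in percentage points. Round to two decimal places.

9.37

β = Cov / Var = 0.0347 / 0.0236 = 1.4703
Treynor = (Rp − Rf) / β = (14.78% − 1.00%) / 1.4703 = 13.78 / 1.4703 = 9.3722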